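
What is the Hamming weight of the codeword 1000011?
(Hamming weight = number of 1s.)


Counting 1s in 1000011

3


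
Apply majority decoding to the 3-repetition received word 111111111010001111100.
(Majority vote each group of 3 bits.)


Groups: 111, 111, 111, 010, 001, 111, 100
Majority votes: 1110010

1110010


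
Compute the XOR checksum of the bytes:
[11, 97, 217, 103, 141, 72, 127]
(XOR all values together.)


XOR chain: 11 ^ 97 ^ 217 ^ 103 ^ 141 ^ 72 ^ 127 = 110

110


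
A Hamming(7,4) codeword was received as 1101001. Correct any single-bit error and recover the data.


Syndrome = 0: no error detected

Data: 0001 (no errors)


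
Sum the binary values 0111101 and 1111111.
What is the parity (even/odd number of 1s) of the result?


0111101 = 61
1111111 = 127
Sum = 188 = 10111100
1s count = 5

odd parity (5 ones in 10111100)


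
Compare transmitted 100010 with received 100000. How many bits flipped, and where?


XOR: 000010

1 error(s) at position(s): 4


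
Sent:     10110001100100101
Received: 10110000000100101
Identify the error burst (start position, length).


XOR: 00000001100000000

Burst at position 7, length 2


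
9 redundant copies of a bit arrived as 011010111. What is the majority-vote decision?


Ones: 6 out of 9
Threshold: 5

1 (6/9 voted 1)


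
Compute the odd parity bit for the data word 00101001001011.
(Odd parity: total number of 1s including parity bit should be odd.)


Number of 1s in data: 6
Parity bit: 1

1


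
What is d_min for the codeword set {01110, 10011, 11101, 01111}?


Comparing all pairs, minimum distance: 1
Can detect 0 errors, correct 0 errors

1


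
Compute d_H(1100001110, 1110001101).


XOR: 0010000011
Count of 1s: 3

3


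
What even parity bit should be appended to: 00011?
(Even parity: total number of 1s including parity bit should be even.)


Number of 1s in data: 2
Parity bit: 0

0


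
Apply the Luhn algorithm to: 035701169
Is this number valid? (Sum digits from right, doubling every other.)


Luhn sum = 31
31 mod 10 = 1

Invalid (Luhn sum mod 10 = 1)


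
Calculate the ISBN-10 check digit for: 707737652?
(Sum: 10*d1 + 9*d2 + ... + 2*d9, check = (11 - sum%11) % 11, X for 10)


Weighted sum: 271
271 mod 11 = 7

Check digit: 4


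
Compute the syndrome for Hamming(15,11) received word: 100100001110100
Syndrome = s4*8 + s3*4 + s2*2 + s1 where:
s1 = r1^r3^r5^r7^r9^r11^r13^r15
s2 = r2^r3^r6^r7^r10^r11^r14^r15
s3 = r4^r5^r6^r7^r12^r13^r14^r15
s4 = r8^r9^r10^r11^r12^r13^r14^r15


s1=0, s2=0, s3=0, s4=0

Syndrome = 0 (no error)


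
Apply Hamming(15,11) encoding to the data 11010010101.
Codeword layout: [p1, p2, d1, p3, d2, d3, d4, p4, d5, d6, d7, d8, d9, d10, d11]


Parity bits: p1=0, p2=0, p3=0, p4=1

001010110010101


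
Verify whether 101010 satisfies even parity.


Number of 1s: 3

No, parity error (3 ones)


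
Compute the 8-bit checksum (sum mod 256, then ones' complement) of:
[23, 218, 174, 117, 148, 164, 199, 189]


Sum = 1232 mod 256 = 208
Complement = 47

47


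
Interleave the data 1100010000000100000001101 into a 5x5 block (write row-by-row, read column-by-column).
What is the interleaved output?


Matrix:
  11000
  10000
  00010
  00000
  01101
Read columns: 1100010001000010010000001

1100010001000010010000001


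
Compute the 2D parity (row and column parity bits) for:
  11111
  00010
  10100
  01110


Row parities: 1101
Column parities: 00111

Row P: 1101, Col P: 00111, Corner: 1


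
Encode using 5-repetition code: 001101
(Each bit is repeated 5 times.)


Each bit -> 5 copies

000000000011111111110000011111


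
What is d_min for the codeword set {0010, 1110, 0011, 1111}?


Comparing all pairs, minimum distance: 1
Can detect 0 errors, correct 0 errors

1


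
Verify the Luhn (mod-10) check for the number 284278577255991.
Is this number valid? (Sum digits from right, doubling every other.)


Luhn sum = 77
77 mod 10 = 7

Invalid (Luhn sum mod 10 = 7)


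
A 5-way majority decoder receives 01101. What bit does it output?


Ones: 3 out of 5
Threshold: 3

1 (3/5 voted 1)


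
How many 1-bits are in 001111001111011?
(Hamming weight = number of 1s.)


Counting 1s in 001111001111011

10


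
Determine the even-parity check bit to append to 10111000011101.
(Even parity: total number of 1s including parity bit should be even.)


Number of 1s in data: 8
Parity bit: 0

0


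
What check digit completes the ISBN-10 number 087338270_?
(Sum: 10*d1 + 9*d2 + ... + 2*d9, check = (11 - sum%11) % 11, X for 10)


Weighted sum: 236
236 mod 11 = 5

Check digit: 6


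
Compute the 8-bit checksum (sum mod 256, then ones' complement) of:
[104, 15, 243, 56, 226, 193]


Sum = 837 mod 256 = 69
Complement = 186

186


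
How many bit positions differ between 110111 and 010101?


XOR: 100010
Count of 1s: 2

2


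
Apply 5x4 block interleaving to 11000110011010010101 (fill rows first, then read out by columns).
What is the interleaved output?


Matrix:
  1100
  0110
  0110
  1001
  0101
Read columns: 10010111010110000011

10010111010110000011


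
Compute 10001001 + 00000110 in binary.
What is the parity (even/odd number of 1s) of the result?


10001001 = 137
00000110 = 6
Sum = 143 = 10001111
1s count = 5

odd parity (5 ones in 10001111)


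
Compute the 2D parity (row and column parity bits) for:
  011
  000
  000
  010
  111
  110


Row parities: 000110
Column parities: 000

Row P: 000110, Col P: 000, Corner: 0


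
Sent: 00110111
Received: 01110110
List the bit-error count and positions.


XOR: 01000001

2 error(s) at position(s): 1, 7


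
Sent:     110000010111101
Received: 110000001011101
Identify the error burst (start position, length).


XOR: 000000011100000

Burst at position 7, length 3


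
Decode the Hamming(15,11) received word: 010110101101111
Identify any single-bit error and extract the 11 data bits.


Syndrome = 7: error at position 7

Data: 01001101111 (corrected bit 7)


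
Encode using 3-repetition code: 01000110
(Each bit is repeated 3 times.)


Each bit -> 3 copies

000111000000000111111000


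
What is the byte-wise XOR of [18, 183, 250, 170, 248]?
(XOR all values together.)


XOR chain: 18 ^ 183 ^ 250 ^ 170 ^ 248 = 13

13


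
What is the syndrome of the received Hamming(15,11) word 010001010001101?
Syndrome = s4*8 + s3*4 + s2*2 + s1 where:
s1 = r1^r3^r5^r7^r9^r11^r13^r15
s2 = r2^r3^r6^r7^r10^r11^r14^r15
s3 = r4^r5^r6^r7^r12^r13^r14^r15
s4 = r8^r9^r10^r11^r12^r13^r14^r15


s1=0, s2=1, s3=0, s4=0

Syndrome = 2 (error at position 2)


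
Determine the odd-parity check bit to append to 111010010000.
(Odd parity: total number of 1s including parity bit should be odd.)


Number of 1s in data: 5
Parity bit: 0

0


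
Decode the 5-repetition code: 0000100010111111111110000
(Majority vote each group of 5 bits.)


Groups: 00001, 00010, 11111, 11111, 10000
Majority votes: 00110

00110


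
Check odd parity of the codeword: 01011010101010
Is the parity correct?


Number of 1s: 7

Yes, parity is correct (7 ones)


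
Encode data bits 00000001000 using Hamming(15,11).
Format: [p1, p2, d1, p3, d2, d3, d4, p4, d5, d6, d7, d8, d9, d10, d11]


Parity bits: p1=0, p2=0, p3=1, p4=1

000100010001000


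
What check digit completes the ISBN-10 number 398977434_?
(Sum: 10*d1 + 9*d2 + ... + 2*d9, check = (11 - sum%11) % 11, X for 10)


Weighted sum: 348
348 mod 11 = 7

Check digit: 4


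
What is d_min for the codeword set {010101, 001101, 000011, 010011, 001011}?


Comparing all pairs, minimum distance: 1
Can detect 0 errors, correct 0 errors

1


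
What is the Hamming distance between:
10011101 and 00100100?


XOR: 10111001
Count of 1s: 5

5


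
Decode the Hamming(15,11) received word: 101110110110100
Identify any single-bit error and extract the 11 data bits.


Syndrome = 0: no error detected

Data: 11010110100 (no errors)


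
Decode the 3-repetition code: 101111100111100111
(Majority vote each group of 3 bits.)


Groups: 101, 111, 100, 111, 100, 111
Majority votes: 110101

110101


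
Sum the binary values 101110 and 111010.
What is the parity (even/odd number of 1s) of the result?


101110 = 46
111010 = 58
Sum = 104 = 1101000
1s count = 3

odd parity (3 ones in 1101000)


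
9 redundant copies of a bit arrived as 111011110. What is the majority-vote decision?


Ones: 7 out of 9
Threshold: 5

1 (7/9 voted 1)


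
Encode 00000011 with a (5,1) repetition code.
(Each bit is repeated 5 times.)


Each bit -> 5 copies

0000000000000000000000000000001111111111


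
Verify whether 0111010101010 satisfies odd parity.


Number of 1s: 7

Yes, parity is correct (7 ones)


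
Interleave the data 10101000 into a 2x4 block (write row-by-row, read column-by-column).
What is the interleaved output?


Matrix:
  1010
  1000
Read columns: 11001000

11001000


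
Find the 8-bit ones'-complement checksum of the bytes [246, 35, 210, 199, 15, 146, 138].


Sum = 989 mod 256 = 221
Complement = 34

34


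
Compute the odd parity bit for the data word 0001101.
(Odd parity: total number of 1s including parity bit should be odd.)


Number of 1s in data: 3
Parity bit: 0

0


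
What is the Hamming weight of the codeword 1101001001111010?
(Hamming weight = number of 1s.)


Counting 1s in 1101001001111010

9


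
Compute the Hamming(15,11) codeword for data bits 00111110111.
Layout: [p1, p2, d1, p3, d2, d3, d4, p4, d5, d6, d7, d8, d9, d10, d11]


Parity bits: p1=1, p2=0, p3=1, p4=0

100101101110111


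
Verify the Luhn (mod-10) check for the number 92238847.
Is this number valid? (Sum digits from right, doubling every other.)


Luhn sum = 48
48 mod 10 = 8

Invalid (Luhn sum mod 10 = 8)


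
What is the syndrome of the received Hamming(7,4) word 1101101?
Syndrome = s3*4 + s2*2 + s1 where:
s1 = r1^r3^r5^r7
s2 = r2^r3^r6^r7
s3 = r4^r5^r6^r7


s1=1, s2=0, s3=1

Syndrome = 5 (error at position 5)


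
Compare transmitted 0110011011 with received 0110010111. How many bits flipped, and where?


XOR: 0000001100

2 error(s) at position(s): 6, 7


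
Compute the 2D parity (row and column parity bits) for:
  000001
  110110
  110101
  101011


Row parities: 1000
Column parities: 101001

Row P: 1000, Col P: 101001, Corner: 1


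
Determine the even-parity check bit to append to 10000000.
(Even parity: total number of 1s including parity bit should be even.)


Number of 1s in data: 1
Parity bit: 1

1


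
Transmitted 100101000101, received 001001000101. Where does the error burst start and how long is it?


XOR: 101100000000

Burst at position 0, length 4


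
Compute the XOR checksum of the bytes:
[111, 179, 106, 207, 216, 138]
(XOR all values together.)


XOR chain: 111 ^ 179 ^ 106 ^ 207 ^ 216 ^ 138 = 43

43


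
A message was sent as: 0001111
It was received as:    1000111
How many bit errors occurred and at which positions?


XOR: 1001000

2 error(s) at position(s): 0, 3


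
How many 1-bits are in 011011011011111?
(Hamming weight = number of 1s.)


Counting 1s in 011011011011111

11


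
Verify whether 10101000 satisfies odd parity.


Number of 1s: 3

Yes, parity is correct (3 ones)


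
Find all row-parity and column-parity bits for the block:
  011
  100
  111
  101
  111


Row parities: 01101
Column parities: 010

Row P: 01101, Col P: 010, Corner: 1


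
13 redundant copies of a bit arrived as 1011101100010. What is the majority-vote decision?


Ones: 7 out of 13
Threshold: 7

1 (7/13 voted 1)


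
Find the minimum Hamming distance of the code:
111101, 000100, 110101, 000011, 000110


Comparing all pairs, minimum distance: 1
Can detect 0 errors, correct 0 errors

1


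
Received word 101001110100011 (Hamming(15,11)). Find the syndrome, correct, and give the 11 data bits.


Syndrome = 0: no error detected

Data: 10110100011 (no errors)


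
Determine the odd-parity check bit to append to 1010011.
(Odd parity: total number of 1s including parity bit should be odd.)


Number of 1s in data: 4
Parity bit: 1

1


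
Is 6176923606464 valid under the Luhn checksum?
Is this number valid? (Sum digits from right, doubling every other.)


Luhn sum = 51
51 mod 10 = 1

Invalid (Luhn sum mod 10 = 1)


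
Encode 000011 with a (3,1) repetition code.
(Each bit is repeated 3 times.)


Each bit -> 3 copies

000000000000111111


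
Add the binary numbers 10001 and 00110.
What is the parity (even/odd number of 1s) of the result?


10001 = 17
00110 = 6
Sum = 23 = 10111
1s count = 4

even parity (4 ones in 10111)


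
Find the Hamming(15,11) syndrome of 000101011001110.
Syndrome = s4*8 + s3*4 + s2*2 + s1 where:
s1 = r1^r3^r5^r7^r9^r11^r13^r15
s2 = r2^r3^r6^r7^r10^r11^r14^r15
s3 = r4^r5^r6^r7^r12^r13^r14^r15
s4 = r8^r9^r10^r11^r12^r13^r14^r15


s1=0, s2=0, s3=1, s4=1

Syndrome = 12 (error at position 12)


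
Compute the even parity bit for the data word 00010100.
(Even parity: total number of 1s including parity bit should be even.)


Number of 1s in data: 2
Parity bit: 0

0


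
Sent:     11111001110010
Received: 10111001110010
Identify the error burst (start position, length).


XOR: 01000000000000

Burst at position 1, length 1


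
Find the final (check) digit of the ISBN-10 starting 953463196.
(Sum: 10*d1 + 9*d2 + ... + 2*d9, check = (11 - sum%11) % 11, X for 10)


Weighted sum: 281
281 mod 11 = 6

Check digit: 5


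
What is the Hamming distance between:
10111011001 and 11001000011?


XOR: 01110011010
Count of 1s: 6

6


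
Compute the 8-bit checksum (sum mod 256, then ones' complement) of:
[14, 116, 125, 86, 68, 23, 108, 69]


Sum = 609 mod 256 = 97
Complement = 158

158


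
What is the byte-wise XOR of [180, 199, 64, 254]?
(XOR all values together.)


XOR chain: 180 ^ 199 ^ 64 ^ 254 = 205

205


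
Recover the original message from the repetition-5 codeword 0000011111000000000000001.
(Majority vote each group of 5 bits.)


Groups: 00000, 11111, 00000, 00000, 00001
Majority votes: 01000

01000


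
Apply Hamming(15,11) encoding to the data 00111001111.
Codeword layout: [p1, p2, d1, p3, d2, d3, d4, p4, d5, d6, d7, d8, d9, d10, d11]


Parity bits: p1=0, p2=0, p3=0, p4=1

000001111001111


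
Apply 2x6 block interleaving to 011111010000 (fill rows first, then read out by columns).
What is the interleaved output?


Matrix:
  011111
  010000
Read columns: 001110101010

001110101010


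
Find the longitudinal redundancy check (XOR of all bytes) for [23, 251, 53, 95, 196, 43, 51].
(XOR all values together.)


XOR chain: 23 ^ 251 ^ 53 ^ 95 ^ 196 ^ 43 ^ 51 = 90

90


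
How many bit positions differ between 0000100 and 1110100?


XOR: 1110000
Count of 1s: 3

3


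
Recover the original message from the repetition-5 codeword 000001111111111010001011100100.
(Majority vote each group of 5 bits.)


Groups: 00000, 11111, 11111, 01000, 10111, 00100
Majority votes: 011010

011010


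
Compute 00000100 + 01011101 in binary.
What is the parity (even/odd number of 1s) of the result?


00000100 = 4
01011101 = 93
Sum = 97 = 1100001
1s count = 3

odd parity (3 ones in 1100001)


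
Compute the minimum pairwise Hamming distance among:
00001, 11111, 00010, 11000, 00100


Comparing all pairs, minimum distance: 2
Can detect 1 errors, correct 0 errors

2


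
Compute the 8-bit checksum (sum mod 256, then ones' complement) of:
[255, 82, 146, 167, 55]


Sum = 705 mod 256 = 193
Complement = 62

62


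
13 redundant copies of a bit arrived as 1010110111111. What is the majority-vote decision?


Ones: 10 out of 13
Threshold: 7

1 (10/13 voted 1)


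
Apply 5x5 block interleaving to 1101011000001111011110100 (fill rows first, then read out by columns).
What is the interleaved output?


Matrix:
  11010
  11000
  00111
  10111
  10100
Read columns: 1101111000001111011000110

1101111000001111011000110


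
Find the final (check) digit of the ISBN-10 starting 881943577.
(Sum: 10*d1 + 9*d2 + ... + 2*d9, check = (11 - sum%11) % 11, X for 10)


Weighted sum: 317
317 mod 11 = 9

Check digit: 2


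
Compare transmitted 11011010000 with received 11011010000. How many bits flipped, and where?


XOR: 00000000000

0 errors (received matches sent)


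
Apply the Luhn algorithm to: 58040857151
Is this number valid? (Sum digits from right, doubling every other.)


Luhn sum = 40
40 mod 10 = 0

Valid (Luhn sum mod 10 = 0)


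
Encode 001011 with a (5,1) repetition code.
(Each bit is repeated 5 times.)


Each bit -> 5 copies

000000000011111000001111111111


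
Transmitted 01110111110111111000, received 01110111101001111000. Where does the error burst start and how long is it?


XOR: 00000000011110000000

Burst at position 9, length 4


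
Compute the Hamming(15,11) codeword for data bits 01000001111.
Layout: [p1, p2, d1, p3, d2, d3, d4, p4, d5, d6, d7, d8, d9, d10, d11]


Parity bits: p1=1, p2=0, p3=1, p4=0

100110000001111


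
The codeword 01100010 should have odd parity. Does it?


Number of 1s: 3

Yes, parity is correct (3 ones)


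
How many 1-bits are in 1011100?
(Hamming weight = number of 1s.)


Counting 1s in 1011100

4


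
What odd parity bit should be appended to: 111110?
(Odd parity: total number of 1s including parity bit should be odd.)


Number of 1s in data: 5
Parity bit: 0

0


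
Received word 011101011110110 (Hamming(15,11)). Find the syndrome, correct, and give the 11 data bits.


Syndrome = 0: no error detected

Data: 10101110110 (no errors)


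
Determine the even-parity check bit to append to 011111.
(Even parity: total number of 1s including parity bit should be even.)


Number of 1s in data: 5
Parity bit: 1

1


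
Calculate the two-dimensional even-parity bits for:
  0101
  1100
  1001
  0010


Row parities: 0001
Column parities: 0010

Row P: 0001, Col P: 0010, Corner: 1


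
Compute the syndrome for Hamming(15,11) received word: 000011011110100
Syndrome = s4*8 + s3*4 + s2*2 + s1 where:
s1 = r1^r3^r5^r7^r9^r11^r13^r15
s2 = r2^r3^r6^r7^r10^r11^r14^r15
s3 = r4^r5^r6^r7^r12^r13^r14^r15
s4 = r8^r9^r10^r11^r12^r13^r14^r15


s1=0, s2=1, s3=1, s4=1

Syndrome = 14 (error at position 14)


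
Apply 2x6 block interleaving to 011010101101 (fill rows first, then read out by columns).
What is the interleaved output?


Matrix:
  011010
  101101
Read columns: 011011011001

011011011001


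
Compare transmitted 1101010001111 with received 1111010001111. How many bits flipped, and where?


XOR: 0010000000000

1 error(s) at position(s): 2


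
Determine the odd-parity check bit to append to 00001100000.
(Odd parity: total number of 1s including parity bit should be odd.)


Number of 1s in data: 2
Parity bit: 1

1


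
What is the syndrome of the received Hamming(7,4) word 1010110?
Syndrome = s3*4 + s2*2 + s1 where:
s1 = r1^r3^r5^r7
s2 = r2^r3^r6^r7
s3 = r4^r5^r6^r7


s1=1, s2=0, s3=0

Syndrome = 1 (error at position 1)


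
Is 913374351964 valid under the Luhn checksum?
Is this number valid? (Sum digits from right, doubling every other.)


Luhn sum = 57
57 mod 10 = 7

Invalid (Luhn sum mod 10 = 7)


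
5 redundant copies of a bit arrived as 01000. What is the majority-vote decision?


Ones: 1 out of 5
Threshold: 3

0 (1/5 voted 1)


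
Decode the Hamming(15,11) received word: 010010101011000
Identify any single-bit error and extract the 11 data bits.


Syndrome = 14: error at position 14

Data: 01011011010 (corrected bit 14)


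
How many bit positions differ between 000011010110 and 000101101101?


XOR: 000110111011
Count of 1s: 7

7


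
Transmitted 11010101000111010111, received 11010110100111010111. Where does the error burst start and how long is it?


XOR: 00000011100000000000

Burst at position 6, length 3


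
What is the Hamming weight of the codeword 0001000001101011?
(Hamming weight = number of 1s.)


Counting 1s in 0001000001101011

6


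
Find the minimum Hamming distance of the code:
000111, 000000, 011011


Comparing all pairs, minimum distance: 3
Can detect 2 errors, correct 1 errors

3


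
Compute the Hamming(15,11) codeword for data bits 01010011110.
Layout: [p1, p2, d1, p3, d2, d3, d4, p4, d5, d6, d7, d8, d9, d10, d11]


Parity bits: p1=0, p2=1, p3=1, p4=0

010110100011110


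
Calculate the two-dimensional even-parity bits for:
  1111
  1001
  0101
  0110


Row parities: 0000
Column parities: 0101

Row P: 0000, Col P: 0101, Corner: 0


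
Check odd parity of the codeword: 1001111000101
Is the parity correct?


Number of 1s: 7

Yes, parity is correct (7 ones)


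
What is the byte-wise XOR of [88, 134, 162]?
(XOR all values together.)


XOR chain: 88 ^ 134 ^ 162 = 124

124


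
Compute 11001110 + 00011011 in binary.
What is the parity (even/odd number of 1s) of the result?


11001110 = 206
00011011 = 27
Sum = 233 = 11101001
1s count = 5

odd parity (5 ones in 11101001)


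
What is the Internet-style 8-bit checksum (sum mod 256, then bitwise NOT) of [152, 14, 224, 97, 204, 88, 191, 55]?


Sum = 1025 mod 256 = 1
Complement = 254

254


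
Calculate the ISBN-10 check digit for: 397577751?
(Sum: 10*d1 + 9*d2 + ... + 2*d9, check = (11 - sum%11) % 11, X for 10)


Weighted sum: 324
324 mod 11 = 5

Check digit: 6


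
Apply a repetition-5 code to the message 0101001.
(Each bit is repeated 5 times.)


Each bit -> 5 copies

00000111110000011111000000000011111


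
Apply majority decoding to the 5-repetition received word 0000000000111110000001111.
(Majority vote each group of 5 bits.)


Groups: 00000, 00000, 11111, 00000, 01111
Majority votes: 00101

00101


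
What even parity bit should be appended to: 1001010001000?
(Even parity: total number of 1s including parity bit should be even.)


Number of 1s in data: 4
Parity bit: 0

0


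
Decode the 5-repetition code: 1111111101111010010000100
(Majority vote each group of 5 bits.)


Groups: 11111, 11101, 11101, 00100, 00100
Majority votes: 11100

11100


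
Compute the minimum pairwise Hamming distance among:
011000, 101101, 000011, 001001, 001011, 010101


Comparing all pairs, minimum distance: 1
Can detect 0 errors, correct 0 errors

1


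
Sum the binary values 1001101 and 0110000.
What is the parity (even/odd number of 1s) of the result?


1001101 = 77
0110000 = 48
Sum = 125 = 1111101
1s count = 6

even parity (6 ones in 1111101)


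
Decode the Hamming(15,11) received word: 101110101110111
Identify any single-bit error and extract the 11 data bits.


Syndrome = 0: no error detected

Data: 11011110111 (no errors)


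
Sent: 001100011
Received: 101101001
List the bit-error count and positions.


XOR: 100001010

3 error(s) at position(s): 0, 5, 7


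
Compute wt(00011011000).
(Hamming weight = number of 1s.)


Counting 1s in 00011011000

4


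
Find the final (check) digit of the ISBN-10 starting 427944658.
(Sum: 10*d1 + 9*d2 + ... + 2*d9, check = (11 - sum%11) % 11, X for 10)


Weighted sum: 276
276 mod 11 = 1

Check digit: X


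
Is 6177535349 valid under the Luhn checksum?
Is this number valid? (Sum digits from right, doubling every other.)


Luhn sum = 41
41 mod 10 = 1

Invalid (Luhn sum mod 10 = 1)


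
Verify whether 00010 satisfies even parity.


Number of 1s: 1

No, parity error (1 ones)


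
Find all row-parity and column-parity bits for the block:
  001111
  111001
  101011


Row parities: 000
Column parities: 011101

Row P: 000, Col P: 011101, Corner: 0


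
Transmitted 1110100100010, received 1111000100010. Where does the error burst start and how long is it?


XOR: 0001100000000

Burst at position 3, length 2


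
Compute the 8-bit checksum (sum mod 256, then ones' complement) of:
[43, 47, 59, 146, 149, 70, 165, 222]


Sum = 901 mod 256 = 133
Complement = 122

122


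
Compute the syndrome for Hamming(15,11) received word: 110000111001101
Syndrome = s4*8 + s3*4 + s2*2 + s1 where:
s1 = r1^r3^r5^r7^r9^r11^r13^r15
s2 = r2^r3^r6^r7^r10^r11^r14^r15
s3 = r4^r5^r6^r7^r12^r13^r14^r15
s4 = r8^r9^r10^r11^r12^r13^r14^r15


s1=1, s2=1, s3=0, s4=1

Syndrome = 11 (error at position 11)


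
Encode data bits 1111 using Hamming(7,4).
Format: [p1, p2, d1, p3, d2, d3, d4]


Parity bits: p1=1, p2=1, p3=1

1111111


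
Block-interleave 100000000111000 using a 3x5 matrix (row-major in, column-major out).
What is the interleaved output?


Matrix:
  10000
  00001
  11000
Read columns: 101001000000010

101001000000010


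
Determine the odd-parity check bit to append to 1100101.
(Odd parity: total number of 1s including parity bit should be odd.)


Number of 1s in data: 4
Parity bit: 1

1


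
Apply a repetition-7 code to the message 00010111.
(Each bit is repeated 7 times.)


Each bit -> 7 copies

00000000000000000000011111110000000111111111111111111111


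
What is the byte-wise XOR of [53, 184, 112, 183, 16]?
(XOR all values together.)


XOR chain: 53 ^ 184 ^ 112 ^ 183 ^ 16 = 90

90


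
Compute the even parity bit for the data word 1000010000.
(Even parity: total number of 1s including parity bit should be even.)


Number of 1s in data: 2
Parity bit: 0

0


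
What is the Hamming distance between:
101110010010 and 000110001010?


XOR: 101000011000
Count of 1s: 4

4


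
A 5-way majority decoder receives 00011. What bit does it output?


Ones: 2 out of 5
Threshold: 3

0 (2/5 voted 1)


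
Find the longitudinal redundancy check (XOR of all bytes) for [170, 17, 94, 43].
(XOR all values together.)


XOR chain: 170 ^ 17 ^ 94 ^ 43 = 206

206


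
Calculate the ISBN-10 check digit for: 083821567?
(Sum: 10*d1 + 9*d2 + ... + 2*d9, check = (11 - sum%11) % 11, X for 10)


Weighted sum: 221
221 mod 11 = 1

Check digit: X


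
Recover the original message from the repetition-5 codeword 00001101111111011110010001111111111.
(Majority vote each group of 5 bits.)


Groups: 00001, 10111, 11110, 11110, 01000, 11111, 11111
Majority votes: 0111011

0111011


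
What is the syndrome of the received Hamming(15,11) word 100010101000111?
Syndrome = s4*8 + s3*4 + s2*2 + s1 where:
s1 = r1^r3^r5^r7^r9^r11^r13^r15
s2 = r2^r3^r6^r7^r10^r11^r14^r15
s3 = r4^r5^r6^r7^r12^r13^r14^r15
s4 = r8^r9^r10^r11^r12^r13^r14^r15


s1=0, s2=1, s3=1, s4=0

Syndrome = 6 (error at position 6)


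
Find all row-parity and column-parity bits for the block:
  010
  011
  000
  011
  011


Row parities: 10000
Column parities: 001

Row P: 10000, Col P: 001, Corner: 1


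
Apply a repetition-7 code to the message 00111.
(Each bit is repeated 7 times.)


Each bit -> 7 copies

00000000000000111111111111111111111


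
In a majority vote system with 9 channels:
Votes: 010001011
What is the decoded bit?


Ones: 4 out of 9
Threshold: 5

0 (4/9 voted 1)


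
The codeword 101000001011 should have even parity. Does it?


Number of 1s: 5

No, parity error (5 ones)


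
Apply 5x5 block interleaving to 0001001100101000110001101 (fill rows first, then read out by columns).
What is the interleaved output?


Matrix:
  00010
  01100
  10100
  01100
  01101
Read columns: 0010001011011111000000001

0010001011011111000000001


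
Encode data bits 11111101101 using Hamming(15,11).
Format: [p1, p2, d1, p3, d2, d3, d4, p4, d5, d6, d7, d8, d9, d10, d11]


Parity bits: p1=0, p2=1, p3=0, p4=1

011011111101101


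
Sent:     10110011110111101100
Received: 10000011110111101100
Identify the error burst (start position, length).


XOR: 00110000000000000000

Burst at position 2, length 2


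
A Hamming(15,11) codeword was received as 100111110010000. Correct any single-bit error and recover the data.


Syndrome = 2: error at position 2

Data: 01110010000 (corrected bit 2)


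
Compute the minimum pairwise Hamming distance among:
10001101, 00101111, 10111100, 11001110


Comparing all pairs, minimum distance: 3
Can detect 2 errors, correct 1 errors

3


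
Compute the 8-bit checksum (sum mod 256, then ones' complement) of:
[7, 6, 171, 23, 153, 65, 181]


Sum = 606 mod 256 = 94
Complement = 161

161


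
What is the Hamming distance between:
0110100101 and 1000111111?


XOR: 1110011010
Count of 1s: 6

6


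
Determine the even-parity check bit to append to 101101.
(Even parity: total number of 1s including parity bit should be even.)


Number of 1s in data: 4
Parity bit: 0

0


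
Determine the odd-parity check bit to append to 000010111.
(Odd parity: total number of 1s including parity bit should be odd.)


Number of 1s in data: 4
Parity bit: 1

1


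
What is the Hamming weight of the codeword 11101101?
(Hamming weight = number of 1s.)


Counting 1s in 11101101

6


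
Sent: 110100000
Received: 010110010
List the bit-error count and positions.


XOR: 100010010

3 error(s) at position(s): 0, 4, 7


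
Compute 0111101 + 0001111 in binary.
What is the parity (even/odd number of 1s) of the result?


0111101 = 61
0001111 = 15
Sum = 76 = 1001100
1s count = 3

odd parity (3 ones in 1001100)


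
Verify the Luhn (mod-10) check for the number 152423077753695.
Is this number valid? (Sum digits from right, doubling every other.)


Luhn sum = 68
68 mod 10 = 8

Invalid (Luhn sum mod 10 = 8)


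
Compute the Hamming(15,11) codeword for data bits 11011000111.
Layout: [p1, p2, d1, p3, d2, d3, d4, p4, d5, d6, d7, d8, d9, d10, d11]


Parity bits: p1=0, p2=0, p3=1, p4=0

001110101000111


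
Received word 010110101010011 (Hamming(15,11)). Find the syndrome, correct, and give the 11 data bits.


Syndrome = 7: error at position 7

Data: 01001010011 (corrected bit 7)


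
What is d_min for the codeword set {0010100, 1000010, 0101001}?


Comparing all pairs, minimum distance: 4
Can detect 3 errors, correct 1 errors

4


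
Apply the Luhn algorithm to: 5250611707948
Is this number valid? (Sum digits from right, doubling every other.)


Luhn sum = 58
58 mod 10 = 8

Invalid (Luhn sum mod 10 = 8)


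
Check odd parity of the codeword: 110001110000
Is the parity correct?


Number of 1s: 5

Yes, parity is correct (5 ones)


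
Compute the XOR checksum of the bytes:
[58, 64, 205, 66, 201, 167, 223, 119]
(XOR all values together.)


XOR chain: 58 ^ 64 ^ 205 ^ 66 ^ 201 ^ 167 ^ 223 ^ 119 = 51

51


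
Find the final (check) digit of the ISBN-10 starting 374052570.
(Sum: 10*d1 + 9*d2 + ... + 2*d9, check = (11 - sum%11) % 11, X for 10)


Weighted sum: 206
206 mod 11 = 8

Check digit: 3


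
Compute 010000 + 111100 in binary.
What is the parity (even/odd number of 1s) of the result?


010000 = 16
111100 = 60
Sum = 76 = 1001100
1s count = 3

odd parity (3 ones in 1001100)


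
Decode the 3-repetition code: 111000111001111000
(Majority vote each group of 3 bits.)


Groups: 111, 000, 111, 001, 111, 000
Majority votes: 101010

101010


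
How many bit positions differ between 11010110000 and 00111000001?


XOR: 11101110001
Count of 1s: 7

7


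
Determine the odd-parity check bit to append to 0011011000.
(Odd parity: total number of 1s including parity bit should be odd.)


Number of 1s in data: 4
Parity bit: 1

1


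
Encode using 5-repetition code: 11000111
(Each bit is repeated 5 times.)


Each bit -> 5 copies

1111111111000000000000000111111111111111


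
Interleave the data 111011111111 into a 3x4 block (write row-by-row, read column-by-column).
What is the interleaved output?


Matrix:
  1110
  1111
  1111
Read columns: 111111111011

111111111011


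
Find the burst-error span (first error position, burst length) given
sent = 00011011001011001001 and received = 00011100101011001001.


XOR: 00000111100000000000

Burst at position 5, length 4


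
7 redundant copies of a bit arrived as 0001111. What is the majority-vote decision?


Ones: 4 out of 7
Threshold: 4

1 (4/7 voted 1)


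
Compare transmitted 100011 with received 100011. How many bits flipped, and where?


XOR: 000000

0 errors (received matches sent)


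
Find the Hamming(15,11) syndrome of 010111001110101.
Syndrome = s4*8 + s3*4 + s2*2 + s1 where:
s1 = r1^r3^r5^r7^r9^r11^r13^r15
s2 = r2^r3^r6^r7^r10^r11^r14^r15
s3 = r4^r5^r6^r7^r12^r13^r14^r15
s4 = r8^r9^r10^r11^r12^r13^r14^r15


s1=1, s2=1, s3=1, s4=1

Syndrome = 15 (error at position 15)


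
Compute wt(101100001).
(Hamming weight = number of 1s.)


Counting 1s in 101100001

4


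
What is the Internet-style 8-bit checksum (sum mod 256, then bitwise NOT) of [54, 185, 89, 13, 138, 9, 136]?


Sum = 624 mod 256 = 112
Complement = 143

143


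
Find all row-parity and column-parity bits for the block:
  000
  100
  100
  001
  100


Row parities: 01111
Column parities: 101

Row P: 01111, Col P: 101, Corner: 0


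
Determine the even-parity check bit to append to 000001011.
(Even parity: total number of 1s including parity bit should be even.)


Number of 1s in data: 3
Parity bit: 1

1


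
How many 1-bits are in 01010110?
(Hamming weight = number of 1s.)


Counting 1s in 01010110

4


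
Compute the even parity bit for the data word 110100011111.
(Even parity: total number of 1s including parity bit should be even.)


Number of 1s in data: 8
Parity bit: 0

0


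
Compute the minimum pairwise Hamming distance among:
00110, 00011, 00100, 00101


Comparing all pairs, minimum distance: 1
Can detect 0 errors, correct 0 errors

1


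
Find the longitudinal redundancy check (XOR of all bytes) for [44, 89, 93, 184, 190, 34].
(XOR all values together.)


XOR chain: 44 ^ 89 ^ 93 ^ 184 ^ 190 ^ 34 = 12

12


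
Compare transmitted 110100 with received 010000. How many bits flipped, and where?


XOR: 100100

2 error(s) at position(s): 0, 3


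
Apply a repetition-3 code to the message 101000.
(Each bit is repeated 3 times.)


Each bit -> 3 copies

111000111000000000


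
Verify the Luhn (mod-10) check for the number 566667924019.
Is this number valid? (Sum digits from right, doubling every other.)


Luhn sum = 56
56 mod 10 = 6

Invalid (Luhn sum mod 10 = 6)


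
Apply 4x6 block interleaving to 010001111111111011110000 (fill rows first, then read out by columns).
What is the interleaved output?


Matrix:
  010001
  111111
  111011
  110000
Read columns: 011111110110010001101110

011111110110010001101110


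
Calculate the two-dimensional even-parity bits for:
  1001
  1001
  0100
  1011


Row parities: 0011
Column parities: 1111

Row P: 0011, Col P: 1111, Corner: 0


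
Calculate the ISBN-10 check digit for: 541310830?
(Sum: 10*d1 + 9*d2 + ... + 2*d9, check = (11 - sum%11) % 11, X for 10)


Weighted sum: 162
162 mod 11 = 8

Check digit: 3


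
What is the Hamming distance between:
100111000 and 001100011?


XOR: 101011011
Count of 1s: 6

6


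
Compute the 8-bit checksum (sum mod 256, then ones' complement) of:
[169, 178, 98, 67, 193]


Sum = 705 mod 256 = 193
Complement = 62

62


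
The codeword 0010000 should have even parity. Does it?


Number of 1s: 1

No, parity error (1 ones)


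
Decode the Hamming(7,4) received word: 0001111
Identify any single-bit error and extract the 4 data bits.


Syndrome = 0: no error detected

Data: 0111 (no errors)


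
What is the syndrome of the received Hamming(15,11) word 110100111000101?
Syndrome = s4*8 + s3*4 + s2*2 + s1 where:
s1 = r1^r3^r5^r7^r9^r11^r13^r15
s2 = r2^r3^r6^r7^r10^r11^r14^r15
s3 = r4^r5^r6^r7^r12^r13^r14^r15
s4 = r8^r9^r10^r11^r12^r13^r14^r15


s1=1, s2=1, s3=0, s4=0

Syndrome = 3 (error at position 3)


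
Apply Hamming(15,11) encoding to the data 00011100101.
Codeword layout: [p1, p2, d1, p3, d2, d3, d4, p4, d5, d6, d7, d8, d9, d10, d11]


Parity bits: p1=0, p2=1, p3=1, p4=0

010100101100101


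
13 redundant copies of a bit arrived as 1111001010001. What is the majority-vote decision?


Ones: 7 out of 13
Threshold: 7

1 (7/13 voted 1)


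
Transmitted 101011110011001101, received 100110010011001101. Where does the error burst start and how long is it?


XOR: 001101100000000000

Burst at position 2, length 5


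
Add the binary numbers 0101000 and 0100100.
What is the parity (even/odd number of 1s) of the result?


0101000 = 40
0100100 = 36
Sum = 76 = 1001100
1s count = 3

odd parity (3 ones in 1001100)


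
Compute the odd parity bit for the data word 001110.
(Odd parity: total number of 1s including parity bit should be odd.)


Number of 1s in data: 3
Parity bit: 0

0


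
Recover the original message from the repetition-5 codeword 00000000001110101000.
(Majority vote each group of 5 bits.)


Groups: 00000, 00000, 11101, 01000
Majority votes: 0010

0010


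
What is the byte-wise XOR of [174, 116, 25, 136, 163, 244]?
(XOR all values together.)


XOR chain: 174 ^ 116 ^ 25 ^ 136 ^ 163 ^ 244 = 28

28


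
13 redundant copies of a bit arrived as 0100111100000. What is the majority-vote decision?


Ones: 5 out of 13
Threshold: 7

0 (5/13 voted 1)


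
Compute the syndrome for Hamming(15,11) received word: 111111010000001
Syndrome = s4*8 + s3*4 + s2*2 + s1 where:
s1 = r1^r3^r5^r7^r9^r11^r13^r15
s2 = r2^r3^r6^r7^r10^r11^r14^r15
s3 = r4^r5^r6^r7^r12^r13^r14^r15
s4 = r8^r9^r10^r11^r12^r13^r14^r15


s1=0, s2=0, s3=0, s4=0

Syndrome = 0 (no error)


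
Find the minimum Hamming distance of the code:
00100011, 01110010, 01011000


Comparing all pairs, minimum distance: 3
Can detect 2 errors, correct 1 errors

3


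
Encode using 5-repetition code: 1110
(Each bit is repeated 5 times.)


Each bit -> 5 copies

11111111111111100000


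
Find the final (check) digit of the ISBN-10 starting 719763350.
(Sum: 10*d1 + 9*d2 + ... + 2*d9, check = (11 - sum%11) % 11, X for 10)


Weighted sum: 278
278 mod 11 = 3

Check digit: 8


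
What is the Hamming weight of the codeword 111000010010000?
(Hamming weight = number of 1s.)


Counting 1s in 111000010010000

5


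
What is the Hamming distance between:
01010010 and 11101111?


XOR: 10111101
Count of 1s: 6

6


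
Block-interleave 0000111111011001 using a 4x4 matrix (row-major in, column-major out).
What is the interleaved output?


Matrix:
  0000
  1111
  1101
  1001
Read columns: 0111011001000111

0111011001000111


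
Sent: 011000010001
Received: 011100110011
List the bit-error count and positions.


XOR: 000100100010

3 error(s) at position(s): 3, 6, 10


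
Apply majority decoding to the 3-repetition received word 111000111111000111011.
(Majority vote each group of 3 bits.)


Groups: 111, 000, 111, 111, 000, 111, 011
Majority votes: 1011011

1011011


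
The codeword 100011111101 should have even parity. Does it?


Number of 1s: 8

Yes, parity is correct (8 ones)


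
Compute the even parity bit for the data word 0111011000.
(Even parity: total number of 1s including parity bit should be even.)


Number of 1s in data: 5
Parity bit: 1

1


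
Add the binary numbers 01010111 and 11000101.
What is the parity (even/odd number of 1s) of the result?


01010111 = 87
11000101 = 197
Sum = 284 = 100011100
1s count = 4

even parity (4 ones in 100011100)


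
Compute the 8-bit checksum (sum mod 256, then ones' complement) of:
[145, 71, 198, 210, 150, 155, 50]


Sum = 979 mod 256 = 211
Complement = 44

44


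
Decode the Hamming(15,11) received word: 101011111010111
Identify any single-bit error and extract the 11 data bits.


Syndrome = 0: no error detected

Data: 11111010111 (no errors)
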